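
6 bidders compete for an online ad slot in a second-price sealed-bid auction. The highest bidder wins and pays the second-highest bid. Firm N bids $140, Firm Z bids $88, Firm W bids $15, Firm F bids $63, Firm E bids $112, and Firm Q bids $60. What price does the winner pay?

Bids in descending order: Firm N $140 > Firm E $112 > Firm Z $88 > Firm F $63 > Firm Q $60 > Firm W $15.
Firm N has the highest bid, so Firm N wins.
The second-highest bid is $112, so that is what Firm N pays.

$112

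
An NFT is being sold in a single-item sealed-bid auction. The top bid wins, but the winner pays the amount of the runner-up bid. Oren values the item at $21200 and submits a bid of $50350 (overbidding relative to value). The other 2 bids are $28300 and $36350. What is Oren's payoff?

Highest competing bid: $36350.
Oren's bid $50350 is the highest overall, so Oren wins and pays the second-highest bid, $36350.
Payoff = value − price = $21200 − $36350 = -$15150.

Payoff = -$15150.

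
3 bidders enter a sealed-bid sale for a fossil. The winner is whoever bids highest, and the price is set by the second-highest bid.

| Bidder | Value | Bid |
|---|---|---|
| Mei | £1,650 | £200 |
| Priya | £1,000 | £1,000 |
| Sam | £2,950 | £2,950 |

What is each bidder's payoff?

Sorted high to low: Sam £2,950; Priya £1,000; Mei £200.
Sam has the top bid and wins; the price is the second-highest bid, £1,000.
Sam's payoff = £2,950 − £1,000 = £1,950. All other bidders lose, so their payoff is 0.

Payoffs: Mei £0, Priya £0, Sam £1,950.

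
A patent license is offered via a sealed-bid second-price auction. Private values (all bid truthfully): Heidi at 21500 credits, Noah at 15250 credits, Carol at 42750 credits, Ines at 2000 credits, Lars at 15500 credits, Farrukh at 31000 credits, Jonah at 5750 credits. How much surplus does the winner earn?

Ranking the bids: Carol 42750 credits, then Farrukh 31000 credits, then Heidi 21500 credits, then Lars 15500 credits, then Noah 15250 credits, then Jonah 5750 credits, then Ines 2000 credits.
Carol wins with the top bid and pays the second-highest, 31000 credits.
Surplus = 42750 credits − 31000 credits = 11750 credits.

11750 credits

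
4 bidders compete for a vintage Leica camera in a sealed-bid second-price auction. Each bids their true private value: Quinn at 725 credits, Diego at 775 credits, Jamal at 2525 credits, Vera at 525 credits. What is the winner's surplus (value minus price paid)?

Bids in descending order: Jamal 2525 credits, then Diego 775 credits, then Quinn 725 credits, then Vera 525 credits.
Jamal wins with the top bid and pays the second-highest, 775 credits.
Surplus = 2525 credits − 775 credits = 1750 credits.

Winner's surplus: 1750 credits.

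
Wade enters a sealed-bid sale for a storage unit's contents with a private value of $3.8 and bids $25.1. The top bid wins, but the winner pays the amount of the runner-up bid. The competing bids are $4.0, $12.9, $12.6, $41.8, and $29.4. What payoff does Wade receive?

Wade's payoff: $0.0.

Highest competing bid: $41.8.
Wade's bid $25.1 is not the highest, so Wade loses, pays nothing, and earns zero payoff.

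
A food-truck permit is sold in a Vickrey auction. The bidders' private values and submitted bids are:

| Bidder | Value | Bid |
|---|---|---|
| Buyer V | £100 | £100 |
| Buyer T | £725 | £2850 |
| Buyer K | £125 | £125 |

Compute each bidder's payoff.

Bids in descending order: Buyer T £2850 > Buyer K £125 > Buyer V £100.
Buyer T has the top bid and wins; the price is the second-highest bid, £125.
Buyer T's payoff = £725 − £125 = £600. All other bidders lose, so their payoff is 0.

Payoffs: Buyer V £0, Buyer T £600, Buyer K £0.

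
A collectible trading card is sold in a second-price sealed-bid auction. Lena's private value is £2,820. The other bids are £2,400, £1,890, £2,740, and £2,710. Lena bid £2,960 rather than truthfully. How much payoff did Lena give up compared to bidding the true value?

Regret: £0.

The highest competing bid is £2,740.
Bidding truthfully at £2,820: Lena has the top bid, wins, and pays the second-highest bid £2,740. Payoff = £2,820 − £2,740 = £80.
Bidding £2,960: Lena has the top bid, wins, and pays the second-highest bid £2,740. Payoff = £2,820 − £2,740 = £80.
Regret = truthful payoff − actual payoff = £80 − £80 = £0.
The bid only affects whether you win, not the price — here both bids land on the same side of the top rival bid, so the deviation is payoff-neutral.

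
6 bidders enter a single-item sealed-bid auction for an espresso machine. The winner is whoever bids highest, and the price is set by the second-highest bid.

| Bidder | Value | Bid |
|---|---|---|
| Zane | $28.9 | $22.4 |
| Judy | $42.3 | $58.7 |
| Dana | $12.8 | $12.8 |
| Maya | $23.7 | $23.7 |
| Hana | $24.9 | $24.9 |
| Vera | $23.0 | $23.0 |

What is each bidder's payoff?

Ranking the bids: Judy $58.7, then Hana $24.9, then Maya $23.7, then Vera $23.0, then Zane $22.4, then Dana $12.8.
Judy has the top bid and wins; the price is the second-highest bid, $24.9.
Judy's payoff = $42.3 − $24.9 = $17.4. All other bidders lose, so their payoff is 0.

Payoffs: Zane $0.0, Judy $17.4, Dana $0.0, Maya $0.0, Hana $0.0, Vera $0.0.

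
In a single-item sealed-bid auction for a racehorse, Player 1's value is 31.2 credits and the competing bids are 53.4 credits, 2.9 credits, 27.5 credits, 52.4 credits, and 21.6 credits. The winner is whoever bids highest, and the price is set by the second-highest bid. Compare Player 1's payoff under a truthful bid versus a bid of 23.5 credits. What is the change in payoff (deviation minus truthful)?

The highest competing bid is 53.4 credits.
Bidding truthfully at 31.2 credits: the top bid is 53.4 credits (a rival), so Player 1 loses. Payoff = 0.0 credits.
Bidding 23.5 credits: the top bid is 53.4 credits (a rival), so Player 1 loses. Payoff = 0.0 credits.
Change = 0.0 credits − 0.0 credits = 0.0 credits.
The bid only affects whether you win, not the price — here both bids land on the same side of the top rival bid, so the deviation is payoff-neutral.

Change in payoff: 0.0 credits.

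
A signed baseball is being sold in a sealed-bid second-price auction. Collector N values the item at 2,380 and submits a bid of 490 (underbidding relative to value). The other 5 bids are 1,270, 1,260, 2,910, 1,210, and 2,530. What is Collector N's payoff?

0

Highest competing bid: 2,910.
Collector N's bid 490 is not the highest, so Collector N loses, pays nothing, and earns zero payoff.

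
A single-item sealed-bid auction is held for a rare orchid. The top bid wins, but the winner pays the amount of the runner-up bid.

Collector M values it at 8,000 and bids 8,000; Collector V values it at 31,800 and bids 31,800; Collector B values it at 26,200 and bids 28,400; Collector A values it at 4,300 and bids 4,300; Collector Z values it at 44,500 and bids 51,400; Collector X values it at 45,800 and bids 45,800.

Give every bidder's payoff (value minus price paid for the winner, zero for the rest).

Ordered from highest: Collector Z 51,400 > Collector X 45,800 > Collector V 31,800 > Collector B 28,400 > Collector M 8,000 > Collector A 4,300.
Collector Z has the top bid and wins; the price is the second-highest bid, 45,800.
Collector Z's payoff = 44,500 − 45,800 = -1,300. All other bidders lose, so their payoff is 0.

Collector M 0, Collector V 0, Collector B 0, Collector A 0, Collector Z -1,300, Collector X 0.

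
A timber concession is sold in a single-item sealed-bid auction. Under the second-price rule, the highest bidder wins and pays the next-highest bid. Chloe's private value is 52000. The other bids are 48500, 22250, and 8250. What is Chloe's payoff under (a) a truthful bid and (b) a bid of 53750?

Truthful: 3500; alternative: 3500.

The highest competing bid is 48500.
Bidding truthfully at 52000: Chloe has the top bid, wins, and pays the second-highest bid 48500. Payoff = 52000 − 48500 = 3500.
Bidding 53750: Chloe has the top bid, wins, and pays the second-highest bid 48500. Payoff = 52000 − 48500 = 3500.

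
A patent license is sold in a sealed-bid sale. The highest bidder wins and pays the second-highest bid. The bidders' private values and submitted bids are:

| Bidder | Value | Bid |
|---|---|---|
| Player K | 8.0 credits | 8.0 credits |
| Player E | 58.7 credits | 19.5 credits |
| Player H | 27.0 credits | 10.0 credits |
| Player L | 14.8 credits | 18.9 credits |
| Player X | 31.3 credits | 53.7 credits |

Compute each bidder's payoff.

Sorted high to low: Player X 53.7 credits > Player E 19.5 credits > Player L 18.9 credits > Player H 10.0 credits > Player K 8.0 credits.
Player X has the top bid and wins; the price is the second-highest bid, 19.5 credits.
Player X's payoff = 31.3 credits − 19.5 credits = 11.8 credits. All other bidders lose, so their payoff is 0.

Player K 0.0 credits, Player E 0.0 credits, Player H 0.0 credits, Player L 0.0 credits, Player X 11.8 credits.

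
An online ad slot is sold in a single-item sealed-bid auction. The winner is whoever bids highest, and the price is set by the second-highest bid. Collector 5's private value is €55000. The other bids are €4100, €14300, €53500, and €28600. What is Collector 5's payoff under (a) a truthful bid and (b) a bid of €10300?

The highest competing bid is €53500.
Bidding truthfully at €55000: Collector 5 has the top bid, wins, and pays the second-highest bid €53500. Payoff = €55000 − €53500 = €1500.
Bidding €10300: the top bid is €53500 (a rival), so Collector 5 loses. Payoff = €0.

Truthful: €1500; alternative: €0.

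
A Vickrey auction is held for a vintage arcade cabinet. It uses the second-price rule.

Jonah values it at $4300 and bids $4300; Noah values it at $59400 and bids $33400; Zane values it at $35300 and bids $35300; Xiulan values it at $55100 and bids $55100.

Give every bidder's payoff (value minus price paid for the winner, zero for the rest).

Bids in descending order: Xiulan $55100, then Zane $35300, then Noah $33400, then Jonah $4300.
Xiulan has the top bid and wins; the price is the second-highest bid, $35300.
Xiulan's payoff = $55100 − $35300 = $19800. All other bidders lose, so their payoff is 0.

Payoffs: Jonah $0, Noah $0, Zane $0, Xiulan $19800.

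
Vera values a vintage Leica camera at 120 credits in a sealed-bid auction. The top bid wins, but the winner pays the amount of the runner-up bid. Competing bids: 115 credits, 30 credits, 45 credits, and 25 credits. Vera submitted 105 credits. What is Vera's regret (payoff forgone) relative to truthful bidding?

The highest competing bid is 115 credits.
Bidding truthfully at 120 credits: Vera has the top bid, wins, and pays the second-highest bid 115 credits. Payoff = 120 credits − 115 credits = 5 credits.
Bidding 105 credits: the top bid is 115 credits (a rival), so Vera loses. Payoff = 0 credits.
Regret = truthful payoff − actual payoff = 5 credits − 0 credits = 5 credits.
Deviating from a truthful bid can only lose payoff in a second-price auction — never gain.

5 credits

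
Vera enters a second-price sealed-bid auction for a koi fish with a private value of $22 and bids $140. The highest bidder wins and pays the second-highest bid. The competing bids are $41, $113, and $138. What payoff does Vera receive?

Payoff = -$116.

Highest competing bid: $138.
Vera's bid $140 is the highest overall, so Vera wins and pays the second-highest bid, $138.
Payoff = value − price = $22 − $138 = -$116.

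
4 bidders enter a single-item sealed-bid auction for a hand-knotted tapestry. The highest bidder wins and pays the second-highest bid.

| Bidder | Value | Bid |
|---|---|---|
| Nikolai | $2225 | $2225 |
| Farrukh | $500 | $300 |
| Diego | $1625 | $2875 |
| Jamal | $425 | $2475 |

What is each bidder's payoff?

Ordered from highest: Diego $2875, then Jamal $2475, then Nikolai $2225, then Farrukh $300.
Diego has the top bid and wins; the price is the second-highest bid, $2475.
Diego's payoff = $1625 − $2475 = -$850. All other bidders lose, so their payoff is 0.

Payoffs: Nikolai $0, Farrukh $0, Diego -$850, Jamal $0.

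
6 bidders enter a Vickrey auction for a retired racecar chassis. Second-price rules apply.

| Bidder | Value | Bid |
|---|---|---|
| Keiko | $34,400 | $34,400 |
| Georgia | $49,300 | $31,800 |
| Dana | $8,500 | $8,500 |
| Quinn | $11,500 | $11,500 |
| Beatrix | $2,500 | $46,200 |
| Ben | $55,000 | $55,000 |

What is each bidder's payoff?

Bids in descending order: Ben $55,000 > Beatrix $46,200 > Keiko $34,400 > Georgia $31,800 > Quinn $11,500 > Dana $8,500.
Ben has the top bid and wins; the price is the second-highest bid, $46,200.
Ben's payoff = $55,000 − $46,200 = $8,800. All other bidders lose, so their payoff is 0.

Keiko $0, Georgia $0, Dana $0, Quinn $0, Beatrix $0, Ben $8,800.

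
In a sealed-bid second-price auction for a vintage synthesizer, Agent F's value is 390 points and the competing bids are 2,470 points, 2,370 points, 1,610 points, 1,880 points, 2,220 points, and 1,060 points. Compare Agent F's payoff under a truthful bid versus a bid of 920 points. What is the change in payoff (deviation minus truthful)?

Payoff change: 0 points.

The highest competing bid is 2,470 points.
Bidding truthfully at 390 points: the top bid is 2,470 points (a rival), so Agent F loses. Payoff = 0 points.
Bidding 920 points: the top bid is 2,470 points (a rival), so Agent F loses. Payoff = 0 points.
Change = 0 points − 0 points = 0 points.
The bid only affects whether you win, not the price — here both bids land on the same side of the top rival bid, so the deviation is payoff-neutral.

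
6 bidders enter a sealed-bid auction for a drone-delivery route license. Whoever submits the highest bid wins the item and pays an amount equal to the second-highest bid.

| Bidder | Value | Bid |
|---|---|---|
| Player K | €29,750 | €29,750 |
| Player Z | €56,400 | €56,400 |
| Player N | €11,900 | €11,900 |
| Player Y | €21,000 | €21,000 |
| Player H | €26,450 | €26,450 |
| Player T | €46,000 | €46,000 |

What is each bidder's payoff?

Player K €0, Player Z €10,400, Player N €0, Player Y €0, Player H €0, Player T €0.

Sorted high to low: Player Z €56,400 > Player T €46,000 > Player K €29,750 > Player H €26,450 > Player Y €21,000 > Player N €11,900.
Player Z has the top bid and wins; the price is the second-highest bid, €46,000.
Player Z's payoff = €56,400 − €46,000 = €10,400. All other bidders lose, so their payoff is 0.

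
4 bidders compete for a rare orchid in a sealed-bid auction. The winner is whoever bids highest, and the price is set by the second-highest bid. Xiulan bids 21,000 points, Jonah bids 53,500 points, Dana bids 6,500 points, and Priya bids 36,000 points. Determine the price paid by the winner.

The winner pays 36,000 points.

Sorted high to low: Jonah 53,500 points; Priya 36,000 points; Xiulan 21,000 points; Dana 6,500 points.
Jonah has the highest bid, so Jonah wins.
The second-highest bid is 36,000 points, so that is what Jonah pays.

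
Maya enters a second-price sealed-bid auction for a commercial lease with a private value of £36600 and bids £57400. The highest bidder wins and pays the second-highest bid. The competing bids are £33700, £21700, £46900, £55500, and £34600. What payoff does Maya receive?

Maya's payoff: -£18900.

Highest competing bid: £55500.
Maya's bid £57400 is the highest overall, so Maya wins and pays the second-highest bid, £55500.
Payoff = value − price = £36600 − £55500 = -£18900.
Overbidding won the item at a price above value — truthful bidding would have avoided this loss.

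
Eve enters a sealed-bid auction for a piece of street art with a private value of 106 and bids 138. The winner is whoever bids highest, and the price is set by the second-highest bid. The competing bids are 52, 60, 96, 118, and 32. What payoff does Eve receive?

Highest competing bid: 118.
Eve's bid 138 is the highest overall, so Eve wins and pays the second-highest bid, 118.
Payoff = value − price = 106 − 118 = -12.
Overbidding won the item at a price above value — truthful bidding would have avoided this loss.

Payoff = -12.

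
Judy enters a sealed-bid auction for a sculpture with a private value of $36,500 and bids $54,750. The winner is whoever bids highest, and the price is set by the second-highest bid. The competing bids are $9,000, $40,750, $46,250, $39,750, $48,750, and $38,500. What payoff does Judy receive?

Judy's payoff: -$12,250.

Highest competing bid: $48,750.
Judy's bid $54,750 is the highest overall, so Judy wins and pays the second-highest bid, $48,750.
Payoff = value − price = $36,500 − $48,750 = -$12,250.
Overbidding won the item at a price above value — truthful bidding would have avoided this loss.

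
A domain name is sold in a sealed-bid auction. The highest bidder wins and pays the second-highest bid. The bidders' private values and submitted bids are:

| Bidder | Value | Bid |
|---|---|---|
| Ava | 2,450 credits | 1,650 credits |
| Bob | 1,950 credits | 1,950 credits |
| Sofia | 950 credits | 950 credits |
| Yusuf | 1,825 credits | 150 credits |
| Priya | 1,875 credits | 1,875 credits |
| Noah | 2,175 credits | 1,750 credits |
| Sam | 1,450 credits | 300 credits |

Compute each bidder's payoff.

Payoffs: Ava 0 credits, Bob 75 credits, Sofia 0 credits, Yusuf 0 credits, Priya 0 credits, Noah 0 credits, Sam 0 credits.

Ordered from highest: Bob 1,950 credits; Priya 1,875 credits; Noah 1,750 credits; Ava 1,650 credits; Sofia 950 credits; Sam 300 credits; Yusuf 150 credits.
Bob has the top bid and wins; the price is the second-highest bid, 1,875 credits.
Bob's payoff = 1,950 credits − 1,875 credits = 75 credits. All other bidders lose, so their payoff is 0.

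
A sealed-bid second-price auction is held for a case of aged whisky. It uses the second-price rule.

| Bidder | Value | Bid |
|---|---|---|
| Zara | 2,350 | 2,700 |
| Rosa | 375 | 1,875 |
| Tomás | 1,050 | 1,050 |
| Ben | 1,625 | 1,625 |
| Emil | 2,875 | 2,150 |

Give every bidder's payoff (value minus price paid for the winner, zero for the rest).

Ranking the bids: Zara 2,700; Emil 2,150; Rosa 1,875; Ben 1,625; Tomás 1,050.
Zara has the top bid and wins; the price is the second-highest bid, 2,150.
Zara's payoff = 2,350 − 2,150 = 200. All other bidders lose, so their payoff is 0.

Payoffs: Zara 200, Rosa 0, Tomás 0, Ben 0, Emil 0.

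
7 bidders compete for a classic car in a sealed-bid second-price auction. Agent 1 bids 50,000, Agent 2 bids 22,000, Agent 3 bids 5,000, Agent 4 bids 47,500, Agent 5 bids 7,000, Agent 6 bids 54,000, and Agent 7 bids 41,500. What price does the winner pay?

Price paid: 50,000.

Sorted high to low: Agent 6 54,000, then Agent 1 50,000, then Agent 4 47,500, then Agent 7 41,500, then Agent 2 22,000, then Agent 5 7,000, then Agent 3 5,000.
Agent 6 has the highest bid, so Agent 6 wins.
The second-highest bid is 50,000, so that is what Agent 6 pays.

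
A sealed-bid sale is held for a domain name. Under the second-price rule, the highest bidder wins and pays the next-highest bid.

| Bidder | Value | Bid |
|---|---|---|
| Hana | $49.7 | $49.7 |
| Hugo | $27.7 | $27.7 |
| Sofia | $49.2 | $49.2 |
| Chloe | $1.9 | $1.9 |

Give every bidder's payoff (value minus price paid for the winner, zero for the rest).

Payoffs: Hana $0.5, Hugo $0.0, Sofia $0.0, Chloe $0.0.

Ranking the bids: Hana $49.7 > Sofia $49.2 > Hugo $27.7 > Chloe $1.9.
Hana has the top bid and wins; the price is the second-highest bid, $49.2.
Hana's payoff = $49.7 − $49.2 = $0.5. All other bidders lose, so their payoff is 0.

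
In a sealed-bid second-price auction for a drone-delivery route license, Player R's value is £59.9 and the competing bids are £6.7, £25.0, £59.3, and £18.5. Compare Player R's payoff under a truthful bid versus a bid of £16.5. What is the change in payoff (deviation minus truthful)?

The highest competing bid is £59.3.
Bidding truthfully at £59.9: Player R has the top bid, wins, and pays the second-highest bid £59.3. Payoff = £59.9 − £59.3 = £0.6.
Bidding £16.5: the top bid is £59.3 (a rival), so Player R loses. Payoff = £0.0.
Change = £0.0 − £0.6 = -£0.6.

-£0.6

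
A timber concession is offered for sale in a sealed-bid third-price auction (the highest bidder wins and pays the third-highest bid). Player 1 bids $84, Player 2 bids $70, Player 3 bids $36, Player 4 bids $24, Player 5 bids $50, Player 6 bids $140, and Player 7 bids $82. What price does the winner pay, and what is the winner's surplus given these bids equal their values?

The winner pays $82 for a surplus of $58.

Sorted high to low: Player 6 $140 > Player 1 $84 > Player 7 $82 > Player 2 $70 > Player 5 $50 > Player 3 $36 > Player 4 $24.
Player 6 is the highest bidder, so Player 6 wins.
Under the third-price rule, the price is the third-highest bid: $82.
Surplus = $140 − $82 = $58.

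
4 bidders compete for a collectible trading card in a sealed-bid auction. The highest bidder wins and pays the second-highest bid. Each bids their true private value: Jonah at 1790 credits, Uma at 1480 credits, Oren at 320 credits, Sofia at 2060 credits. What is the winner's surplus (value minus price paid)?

Winner's surplus: 270 credits.

Sorted high to low: Sofia 2060 credits, then Jonah 1790 credits, then Uma 1480 credits, then Oren 320 credits.
Sofia wins with the top bid and pays the second-highest, 1790 credits.
Surplus = 2060 credits − 1790 credits = 270 credits.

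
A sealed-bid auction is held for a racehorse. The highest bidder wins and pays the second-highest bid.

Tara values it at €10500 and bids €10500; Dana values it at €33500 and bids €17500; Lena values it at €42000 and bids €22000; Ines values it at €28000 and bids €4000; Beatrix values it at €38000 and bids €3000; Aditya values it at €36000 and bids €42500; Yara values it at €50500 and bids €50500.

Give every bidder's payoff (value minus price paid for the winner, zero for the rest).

Payoffs: Tara €0, Dana €0, Lena €0, Ines €0, Beatrix €0, Aditya €0, Yara €8000.

Bids in descending order: Yara €50500; Aditya €42500; Lena €22000; Dana €17500; Tara €10500; Ines €4000; Beatrix €3000.
Yara has the top bid and wins; the price is the second-highest bid, €42500.
Yara's payoff = €50500 − €42500 = €8000. All other bidders lose, so their payoff is 0.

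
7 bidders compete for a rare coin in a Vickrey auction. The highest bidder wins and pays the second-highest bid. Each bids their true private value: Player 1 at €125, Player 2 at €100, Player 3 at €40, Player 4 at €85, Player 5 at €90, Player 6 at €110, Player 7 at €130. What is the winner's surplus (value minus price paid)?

Surplus = €5.

Ordered from highest: Player 7 €130, then Player 1 €125, then Player 6 €110, then Player 2 €100, then Player 5 €90, then Player 4 €85, then Player 3 €40.
Player 7 wins with the top bid and pays the second-highest, €125.
Surplus = €130 − €125 = €5.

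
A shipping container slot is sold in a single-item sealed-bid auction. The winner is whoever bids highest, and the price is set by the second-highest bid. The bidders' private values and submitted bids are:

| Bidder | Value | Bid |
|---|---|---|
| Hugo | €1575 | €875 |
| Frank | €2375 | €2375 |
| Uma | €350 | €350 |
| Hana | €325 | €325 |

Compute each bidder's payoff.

Sorted high to low: Frank €2375 > Hugo €875 > Uma €350 > Hana €325.
Frank has the top bid and wins; the price is the second-highest bid, €875.
Frank's payoff = €2375 − €875 = €1500. All other bidders lose, so their payoff is 0.

Payoffs: Hugo €0, Frank €1500, Uma €0, Hana €0.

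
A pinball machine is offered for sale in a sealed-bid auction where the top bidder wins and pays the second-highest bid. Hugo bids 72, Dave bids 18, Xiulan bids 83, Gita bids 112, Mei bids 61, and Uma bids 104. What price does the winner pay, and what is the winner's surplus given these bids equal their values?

Sorted high to low: Gita 112; Uma 104; Xiulan 83; Hugo 72; Mei 61; Dave 18.
Gita is the highest bidder, so Gita wins.
Under the second-price rule, the price is the second-highest bid: 104.
Surplus = 112 − 104 = 8.

Price 104; surplus 8.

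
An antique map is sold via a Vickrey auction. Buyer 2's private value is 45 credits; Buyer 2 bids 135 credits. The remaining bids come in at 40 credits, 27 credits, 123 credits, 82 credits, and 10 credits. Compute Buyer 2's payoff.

Payoff = -78 credits.

Highest competing bid: 123 credits.
Buyer 2's bid 135 credits is the highest overall, so Buyer 2 wins and pays the second-highest bid, 123 credits.
Payoff = value − price = 45 credits − 123 credits = -78 credits.
Overbidding won the item at a price above value — truthful bidding would have avoided this loss.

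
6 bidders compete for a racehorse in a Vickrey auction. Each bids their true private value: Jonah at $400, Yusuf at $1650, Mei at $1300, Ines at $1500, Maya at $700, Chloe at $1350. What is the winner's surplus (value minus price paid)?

Ranking the bids: Yusuf $1650 > Ines $1500 > Chloe $1350 > Mei $1300 > Maya $700 > Jonah $400.
Yusuf wins with the top bid and pays the second-highest, $1500.
Surplus = $1650 − $1500 = $150.

Winner's surplus: $150.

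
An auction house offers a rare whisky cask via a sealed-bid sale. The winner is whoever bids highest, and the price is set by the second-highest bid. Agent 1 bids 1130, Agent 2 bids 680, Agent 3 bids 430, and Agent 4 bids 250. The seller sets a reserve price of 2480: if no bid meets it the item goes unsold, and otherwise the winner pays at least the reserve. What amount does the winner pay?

unsold

Sorted high to low: Agent 1 1130; Agent 2 680; Agent 3 430; Agent 4 250.
The top bid 1130 is below the reserve 2480, so the item goes unsold and nothing is paid.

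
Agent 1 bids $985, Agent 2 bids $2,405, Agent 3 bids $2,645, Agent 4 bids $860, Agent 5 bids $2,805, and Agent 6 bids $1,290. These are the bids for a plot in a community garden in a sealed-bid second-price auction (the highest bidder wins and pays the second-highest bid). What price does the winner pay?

Bids in descending order: Agent 5 $2,805 > Agent 3 $2,645 > Agent 2 $2,405 > Agent 6 $1,290 > Agent 1 $985 > Agent 4 $860.
Agent 5 is the highest bidder, so Agent 5 wins.
Under the second-price rule, the price is the second-highest bid: $2,645.

Price paid: $2,645.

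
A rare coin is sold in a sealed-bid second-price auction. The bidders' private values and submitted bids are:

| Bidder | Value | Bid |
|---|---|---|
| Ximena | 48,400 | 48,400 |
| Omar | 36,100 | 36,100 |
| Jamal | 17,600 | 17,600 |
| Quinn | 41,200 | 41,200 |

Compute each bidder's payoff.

Ranking the bids: Ximena 48,400; Quinn 41,200; Omar 36,100; Jamal 17,600.
Ximena has the top bid and wins; the price is the second-highest bid, 41,200.
Ximena's payoff = 48,400 − 41,200 = 7,200. All other bidders lose, so their payoff is 0.

Payoffs: Ximena 7,200, Omar 0, Jamal 0, Quinn 0.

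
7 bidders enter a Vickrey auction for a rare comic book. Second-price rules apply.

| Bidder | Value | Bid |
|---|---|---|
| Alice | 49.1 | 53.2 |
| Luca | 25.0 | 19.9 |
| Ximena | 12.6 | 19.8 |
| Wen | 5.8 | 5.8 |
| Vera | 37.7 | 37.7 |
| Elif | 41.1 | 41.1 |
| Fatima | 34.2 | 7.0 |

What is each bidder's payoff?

Sorted high to low: Alice 53.2 > Elif 41.1 > Vera 37.7 > Luca 19.9 > Ximena 19.8 > Fatima 7.0 > Wen 5.8.
Alice has the top bid and wins; the price is the second-highest bid, 41.1.
Alice's payoff = 49.1 − 41.1 = 8.0. All other bidders lose, so their payoff is 0.

Alice 8.0, Luca 0.0, Ximena 0.0, Wen 0.0, Vera 0.0, Elif 0.0, Fatima 0.0.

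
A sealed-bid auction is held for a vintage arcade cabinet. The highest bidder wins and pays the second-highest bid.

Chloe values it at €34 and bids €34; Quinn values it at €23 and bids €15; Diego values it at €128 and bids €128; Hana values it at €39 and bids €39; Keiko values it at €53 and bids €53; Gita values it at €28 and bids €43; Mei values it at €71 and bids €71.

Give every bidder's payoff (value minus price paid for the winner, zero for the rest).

Chloe €0, Quinn €0, Diego €57, Hana €0, Keiko €0, Gita €0, Mei €0.

Ordered from highest: Diego €128; Mei €71; Keiko €53; Gita €43; Hana €39; Chloe €34; Quinn €15.
Diego has the top bid and wins; the price is the second-highest bid, €71.
Diego's payoff = €128 − €71 = €57. All other bidders lose, so their payoff is 0.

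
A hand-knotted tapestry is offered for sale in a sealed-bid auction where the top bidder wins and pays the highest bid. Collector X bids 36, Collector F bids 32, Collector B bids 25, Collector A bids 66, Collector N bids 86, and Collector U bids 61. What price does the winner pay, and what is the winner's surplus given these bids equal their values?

Bids in descending order: Collector N 86; Collector A 66; Collector U 61; Collector X 36; Collector F 32; Collector B 25.
Collector N is the highest bidder, so Collector N wins.
Under the first-price rule, the price is the highest bid: 86.
Surplus = 86 − 86 = 0.

Price 86; surplus 0.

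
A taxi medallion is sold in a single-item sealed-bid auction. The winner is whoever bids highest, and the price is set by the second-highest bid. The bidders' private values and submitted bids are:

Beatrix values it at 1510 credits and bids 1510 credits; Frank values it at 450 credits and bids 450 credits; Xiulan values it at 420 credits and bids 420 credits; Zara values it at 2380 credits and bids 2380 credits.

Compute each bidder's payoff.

Ordered from highest: Zara 2380 credits, then Beatrix 1510 credits, then Frank 450 credits, then Xiulan 420 credits.
Zara has the top bid and wins; the price is the second-highest bid, 1510 credits.
Zara's payoff = 2380 credits − 1510 credits = 870 credits. All other bidders lose, so their payoff is 0.

Payoffs: Beatrix 0 credits, Frank 0 credits, Xiulan 0 credits, Zara 870 credits.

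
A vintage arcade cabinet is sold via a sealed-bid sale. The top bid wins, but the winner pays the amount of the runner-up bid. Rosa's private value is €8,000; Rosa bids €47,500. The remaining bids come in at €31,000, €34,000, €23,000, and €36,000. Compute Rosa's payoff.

Highest competing bid: €36,000.
Rosa's bid €47,500 is the highest overall, so Rosa wins and pays the second-highest bid, €36,000.
Payoff = value − price = €8,000 − €36,000 = -€28,000.
Overbidding won the item at a price above value — truthful bidding would have avoided this loss.

-€28,000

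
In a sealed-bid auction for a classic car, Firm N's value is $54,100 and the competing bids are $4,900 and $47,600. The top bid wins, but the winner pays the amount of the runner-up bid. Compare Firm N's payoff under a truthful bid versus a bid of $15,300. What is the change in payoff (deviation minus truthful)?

Change in payoff: -$6,500.

The highest competing bid is $47,600.
Bidding truthfully at $54,100: Firm N has the top bid, wins, and pays the second-highest bid $47,600. Payoff = $54,100 − $47,600 = $6,500.
Bidding $15,300: the top bid is $47,600 (a rival), so Firm N loses. Payoff = $0.
Change = $0 − $6,500 = -$6,500.
This is the dominant-strategy logic: truthful bidding weakly beats any alternative.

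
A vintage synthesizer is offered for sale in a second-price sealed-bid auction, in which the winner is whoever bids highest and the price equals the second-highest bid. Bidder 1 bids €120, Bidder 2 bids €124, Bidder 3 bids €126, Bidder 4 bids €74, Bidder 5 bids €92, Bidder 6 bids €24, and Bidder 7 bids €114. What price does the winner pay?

Ordered from highest: Bidder 3 €126, then Bidder 2 €124, then Bidder 1 €120, then Bidder 7 €114, then Bidder 5 €92, then Bidder 4 €74, then Bidder 6 €24.
Bidder 3 is the highest bidder, so Bidder 3 wins.
Under the second-price rule, the price is the second-highest bid: €124.

€124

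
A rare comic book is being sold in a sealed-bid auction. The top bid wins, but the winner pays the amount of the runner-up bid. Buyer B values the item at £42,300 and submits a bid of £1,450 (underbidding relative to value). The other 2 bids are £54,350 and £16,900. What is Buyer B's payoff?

Payoff = £0.

Highest competing bid: £54,350.
Buyer B's bid £1,450 is not the highest, so Buyer B loses, pays nothing, and earns zero payoff.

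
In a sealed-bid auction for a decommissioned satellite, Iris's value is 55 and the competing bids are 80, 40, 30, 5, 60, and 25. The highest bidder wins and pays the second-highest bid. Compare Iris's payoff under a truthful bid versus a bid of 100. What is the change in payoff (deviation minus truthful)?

The highest competing bid is 80.
Bidding truthfully at 55: the top bid is 80 (a rival), so Iris loses. Payoff = 0.
Bidding 100: Iris has the top bid, wins, and pays the second-highest bid 80. Payoff = 55 − 80 = -25.
Change = -25 − 0 = -25.
Deviating from a truthful bid can only lose payoff in a second-price auction — never gain.

Payoff change: -25.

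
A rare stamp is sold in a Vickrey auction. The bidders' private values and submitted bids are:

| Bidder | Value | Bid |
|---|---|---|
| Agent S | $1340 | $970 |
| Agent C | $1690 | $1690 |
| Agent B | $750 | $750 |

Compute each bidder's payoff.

Ordered from highest: Agent C $1690 > Agent S $970 > Agent B $750.
Agent C has the top bid and wins; the price is the second-highest bid, $970.
Agent C's payoff = $1690 − $970 = $720. All other bidders lose, so their payoff is 0.

Agent S $0, Agent C $720, Agent B $0.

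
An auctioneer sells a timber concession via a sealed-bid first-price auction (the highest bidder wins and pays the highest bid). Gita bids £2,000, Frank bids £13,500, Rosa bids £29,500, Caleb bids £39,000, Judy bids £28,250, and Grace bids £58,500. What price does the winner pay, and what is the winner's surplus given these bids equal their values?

The winner pays £58,500 for a surplus of £0.

Sorted high to low: Grace £58,500; Caleb £39,000; Rosa £29,500; Judy £28,250; Frank £13,500; Gita £2,000.
Grace is the highest bidder, so Grace wins.
Under the first-price rule, the price is the highest bid: £58,500.
Surplus = £58,500 − £58,500 = £0.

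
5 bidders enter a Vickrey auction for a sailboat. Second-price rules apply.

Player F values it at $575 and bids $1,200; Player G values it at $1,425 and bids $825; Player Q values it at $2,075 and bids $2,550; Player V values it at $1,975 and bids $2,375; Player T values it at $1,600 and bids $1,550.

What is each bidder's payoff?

Payoffs: Player F $0, Player G $0, Player Q -$300, Player V $0, Player T $0.

Sorted high to low: Player Q $2,550, then Player V $2,375, then Player T $1,550, then Player F $1,200, then Player G $825.
Player Q has the top bid and wins; the price is the second-highest bid, $2,375.
Player Q's payoff = $2,075 − $2,375 = -$300. All other bidders lose, so their payoff is 0.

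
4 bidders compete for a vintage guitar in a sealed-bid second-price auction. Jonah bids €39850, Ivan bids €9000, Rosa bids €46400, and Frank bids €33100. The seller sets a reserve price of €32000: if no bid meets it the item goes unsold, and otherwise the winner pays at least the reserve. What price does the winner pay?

€39850

Ordered from highest: Rosa €46400; Jonah €39850; Frank €33100; Ivan €9000.
Rosa has the highest bid, so Rosa wins.
The second-highest bid is €39850, which exceeds the reserve, so that sets the price.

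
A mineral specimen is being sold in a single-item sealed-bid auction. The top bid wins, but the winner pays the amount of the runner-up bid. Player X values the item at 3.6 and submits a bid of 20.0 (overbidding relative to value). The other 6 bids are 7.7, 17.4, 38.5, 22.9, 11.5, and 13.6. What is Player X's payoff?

Payoff = 0.0.

Highest competing bid: 38.5.
Player X's bid 20.0 is not the highest, so Player X loses, pays nothing, and earns zero payoff.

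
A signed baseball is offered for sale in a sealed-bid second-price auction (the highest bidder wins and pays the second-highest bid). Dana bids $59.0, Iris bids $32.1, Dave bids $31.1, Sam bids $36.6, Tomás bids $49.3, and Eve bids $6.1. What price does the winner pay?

The winner pays $49.3.

Sorted high to low: Dana $59.0; Tomás $49.3; Sam $36.6; Iris $32.1; Dave $31.1; Eve $6.1.
Dana is the highest bidder, so Dana wins.
Under the second-price rule, the price is the second-highest bid: $49.3.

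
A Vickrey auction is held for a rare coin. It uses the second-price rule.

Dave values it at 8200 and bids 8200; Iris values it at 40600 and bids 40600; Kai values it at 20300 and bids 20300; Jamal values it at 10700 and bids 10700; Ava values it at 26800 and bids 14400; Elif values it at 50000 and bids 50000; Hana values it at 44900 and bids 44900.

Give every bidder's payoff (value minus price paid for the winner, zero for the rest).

Bids in descending order: Elif 50000 > Hana 44900 > Iris 40600 > Kai 20300 > Ava 14400 > Jamal 10700 > Dave 8200.
Elif has the top bid and wins; the price is the second-highest bid, 44900.
Elif's payoff = 50000 − 44900 = 5100. All other bidders lose, so their payoff is 0.

Dave 0, Iris 0, Kai 0, Jamal 0, Ava 0, Elif 5100, Hana 0.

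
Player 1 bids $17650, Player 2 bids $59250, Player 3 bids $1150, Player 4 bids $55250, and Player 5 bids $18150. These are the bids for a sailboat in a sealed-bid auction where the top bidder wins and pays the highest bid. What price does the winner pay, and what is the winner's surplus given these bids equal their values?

Bids in descending order: Player 2 $59250; Player 4 $55250; Player 5 $18150; Player 1 $17650; Player 3 $1150.
Player 2 is the highest bidder, so Player 2 wins.
Under the first-price rule, the price is the highest bid: $59250.
Surplus = $59250 − $59250 = $0.

Price $59250; surplus $0.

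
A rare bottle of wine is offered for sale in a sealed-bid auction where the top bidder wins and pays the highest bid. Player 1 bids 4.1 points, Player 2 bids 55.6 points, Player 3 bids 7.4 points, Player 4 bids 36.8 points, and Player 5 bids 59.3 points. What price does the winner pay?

Ordered from highest: Player 5 59.3 points > Player 2 55.6 points > Player 4 36.8 points > Player 3 7.4 points > Player 1 4.1 points.
Player 5 is the highest bidder, so Player 5 wins.
Under the first-price rule, the price is the highest bid: 59.3 points.

Price paid: 59.3 points.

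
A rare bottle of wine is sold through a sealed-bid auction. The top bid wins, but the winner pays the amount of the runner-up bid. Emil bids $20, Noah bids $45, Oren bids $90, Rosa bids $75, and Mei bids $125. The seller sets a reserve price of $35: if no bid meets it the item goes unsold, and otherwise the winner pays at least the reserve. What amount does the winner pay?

Ordered from highest: Mei $125, then Oren $90, then Rosa $75, then Noah $45, then Emil $20.
Mei has the highest bid, so Mei wins.
The second-highest bid is $90, which exceeds the reserve, so that sets the price.

$90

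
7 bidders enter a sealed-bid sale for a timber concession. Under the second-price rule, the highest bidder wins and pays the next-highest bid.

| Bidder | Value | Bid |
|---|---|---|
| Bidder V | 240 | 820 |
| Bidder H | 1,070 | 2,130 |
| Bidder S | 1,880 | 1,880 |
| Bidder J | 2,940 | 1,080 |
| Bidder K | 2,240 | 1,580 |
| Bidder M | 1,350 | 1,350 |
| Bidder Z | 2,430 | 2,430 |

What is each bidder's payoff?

Payoffs: Bidder V 0, Bidder H 0, Bidder S 0, Bidder J 0, Bidder K 0, Bidder M 0, Bidder Z 300.

Sorted high to low: Bidder Z 2,430; Bidder H 2,130; Bidder S 1,880; Bidder K 1,580; Bidder M 1,350; Bidder J 1,080; Bidder V 820.
Bidder Z has the top bid and wins; the price is the second-highest bid, 2,130.
Bidder Z's payoff = 2,430 − 2,130 = 300. All other bidders lose, so their payoff is 0.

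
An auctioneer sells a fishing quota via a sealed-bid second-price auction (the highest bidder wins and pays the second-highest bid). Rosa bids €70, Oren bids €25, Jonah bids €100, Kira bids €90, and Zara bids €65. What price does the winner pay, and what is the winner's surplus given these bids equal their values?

Sorted high to low: Jonah €100; Kira €90; Rosa €70; Zara €65; Oren €25.
Jonah is the highest bidder, so Jonah wins.
Under the second-price rule, the price is the second-highest bid: €90.
Surplus = €100 − €90 = €10.

The winner pays €90 for a surplus of €10.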